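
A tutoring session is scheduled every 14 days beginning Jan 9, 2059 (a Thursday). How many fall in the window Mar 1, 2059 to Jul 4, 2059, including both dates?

Occurrences land 14·i days after Jan 9, 2059 for i = 0, 1, 2, …
Mar 1, 2059 is 51 days after the start; 51 ÷ 14 = 3 remainder 9; since the remainder is 9, round up to i = 4. First occurrence in the window: #5 on Mar 6, 2059 (4×14 = 56 days in).
Jul 4, 2059 is 176 days after the start; 176 ÷ 14 = 12 remainder 8. Last occurrence in the window: #13 on Jun 26, 2059.
Occurrences #5 through #13: 9 in total.

9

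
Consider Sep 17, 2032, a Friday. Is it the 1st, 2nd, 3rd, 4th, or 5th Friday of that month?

Day 17 falls in week ⌈17/7⌉ of the month.
Days 1–7 hold the 1st Friday, 8–14 the 2nd, 15–21 the 3rd, 22–28 the 4th, 29–31 the 5th.
17 is in the range for the 3rd.

3rd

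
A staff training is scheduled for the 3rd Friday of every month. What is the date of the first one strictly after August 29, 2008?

September 19, 2008

August 2008 starts on a Friday; its first Friday is the 1st, so the 3rd Friday is the 15th — August 15, 2008.
That is not after August 29, 2008, so look at September 2008.
September 2008 starts on a Monday; its first Friday is the 5th, so the 3rd Friday is the 19th — September 19, 2008.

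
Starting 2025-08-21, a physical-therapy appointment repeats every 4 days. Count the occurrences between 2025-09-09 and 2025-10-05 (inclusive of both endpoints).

7

Occurrences land 4·i days after 2025-08-21 for i = 0, 1, 2, …
2025-09-09 is 19 days after the start; 19 ÷ 4 = 4 remainder 3; since the remainder is 3, round up to i = 5. First occurrence in the window: #6 on 2025-09-10 (5×4 = 20 days in).
2025-10-05 is 45 days after the start; 45 ÷ 4 = 11 remainder 1. Last occurrence in the window: #12 on 2025-10-04.
Occurrences #6 through #12: 7 in total.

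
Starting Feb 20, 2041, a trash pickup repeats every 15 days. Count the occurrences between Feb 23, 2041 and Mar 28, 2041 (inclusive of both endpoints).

Occurrences land 15·i days after Feb 20, 2041 for i = 0, 1, 2, …
Feb 23, 2041 is 3 days after the start; 3 ÷ 15 = 0 remainder 3; since the remainder is 3, round up to i = 1. First occurrence in the window: #2 on Mar 7, 2041 (1×15 = 15 days in).
Mar 28, 2041 is 36 days after the start; 36 ÷ 15 = 2 remainder 6. Last occurrence in the window: #3 on Mar 22, 2041.
Occurrences #2 through #3: 2 in total.

2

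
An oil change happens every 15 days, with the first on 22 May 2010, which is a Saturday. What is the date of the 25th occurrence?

The 25th occurrence is 24 intervals after the first: 24 × 15 = 360 days after 22 May 2010.
May has 31 days — 9 days to the end of May leaves 351.
June has 30 days (321 left).
July has 31 days (290 left).
August has 31 days (259 left).
September has 30 days (229 left).
October has 31 days (198 left).
November has 30 days (168 left).
December has 31 days (137 left).
January has 31 days (106 left).
February has 28 days (78 left).
March has 31 days (47 left).
April has 30 days (17 left).
17 days into May → 17 May 2011.

17 May 2011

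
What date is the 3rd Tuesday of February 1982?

February 16, 1982

February 1982 begins on a Monday, so the first Tuesday is February 2 (1 day later).
The 3rd Tuesday is 2 weeks later: 2 + 14 = 16.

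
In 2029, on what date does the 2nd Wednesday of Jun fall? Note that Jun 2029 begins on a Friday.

Jun 13, 2029

Jun 2029 begins on a Friday, so the first Wednesday is Jun 6 (5 days later).
The 2nd Wednesday is 1 weeks later: 6 + 7 = 13.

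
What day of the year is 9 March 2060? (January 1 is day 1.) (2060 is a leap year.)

69

Days in months before March: 31 + 29 = 60.
Plus 9 days into March → day 69.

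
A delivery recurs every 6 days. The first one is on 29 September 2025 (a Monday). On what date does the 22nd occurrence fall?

The 22nd occurrence is 21 intervals after the first: 21 × 6 = 126 days after 29 September 2025.
September has 30 days — 1 day to the end of September leaves 125.
October has 31 days (94 left).
November has 30 days (64 left).
December has 31 days (33 left).
January has 31 days (2 left).
2 days into February → 2 February 2026.

2 February 2026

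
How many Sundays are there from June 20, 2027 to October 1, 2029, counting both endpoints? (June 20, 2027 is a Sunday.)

120

June 20, 2027 is a Sunday; the first Sunday on or after it is June 20, 2027.
From June 20, 2027 to October 1, 2029: 194 + 366 + 274 = 834 days (rest of 2027, 2028, to October 1, 2029 in 2029).
834 ÷ 7 = 119 full weeks with remainder 1, so 119 more Sundays after the first → 120.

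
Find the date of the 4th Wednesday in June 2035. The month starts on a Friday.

June 27, 2035

June 2035 begins on a Friday, so the first Wednesday is June 6 (5 days later).
The 4th Wednesday is 3 weeks later: 6 + 21 = 27.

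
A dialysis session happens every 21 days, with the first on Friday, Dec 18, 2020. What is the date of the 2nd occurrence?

The 2nd occurrence is 1 interval after the first: 1 × 21 = 21 days after Dec 18, 2020.
Dec has 31 days — 13 days to the end of Dec leaves 8.
8 days into Jan → Jan 8, 2021.

Jan 8, 2021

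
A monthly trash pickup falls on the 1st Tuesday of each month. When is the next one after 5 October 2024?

5 November 2024

October 2024 starts on a Tuesday, so its 1st Tuesday is 1 October 2024.
That is not after 5 October 2024, so look at November 2024.
November 2024 starts on a Friday, so its 1st Tuesday is 5 November 2024 (4 days in).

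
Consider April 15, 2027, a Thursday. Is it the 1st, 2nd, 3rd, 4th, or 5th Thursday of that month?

3rd

Day 15 falls in week ⌈15/7⌉ of the month.
Days 1–7 hold the 1st Thursday, 8–14 the 2nd, 15–21 the 3rd, 22–28 the 4th, 29–31 the 5th.
15 is in the range for the 3rd.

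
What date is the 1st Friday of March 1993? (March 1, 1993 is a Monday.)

March 5, 1993

March 1993 begins on a Monday, so the first Friday is March 5 (4 days later).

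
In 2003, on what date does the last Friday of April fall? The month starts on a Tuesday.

April 25, 2003

April 2003 begins on a Tuesday, so the first Friday is April 4 (3 days later).
April 2003 has 30 days. Adding weeks: 4, 11, 18, 25 — the last one ≤ 30 is the 25th.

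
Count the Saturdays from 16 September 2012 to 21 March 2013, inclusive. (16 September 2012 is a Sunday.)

26

16 September 2012 is a Sunday; the first Saturday on or after it is 22 September 2012 (6 days later).
From 22 September 2012 to 21 March 2013: 8 + 31 + 30 + 31 + 31 + 28 + 21 = 180 days (rest of September, October, November, December, January, February, March).
180 ÷ 7 = 25 full weeks with remainder 5, so 25 more Saturdays after the first → 26.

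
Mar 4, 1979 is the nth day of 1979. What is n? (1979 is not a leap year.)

Days in months before Mar: 31 + 28 = 59.
Plus 4 days into Mar → day 63.

63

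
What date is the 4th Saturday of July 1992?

25 July 1992

The first Saturday of July 1992 is July 4.
The 4th Saturday is 3 weeks later: 4 + 21 = 25.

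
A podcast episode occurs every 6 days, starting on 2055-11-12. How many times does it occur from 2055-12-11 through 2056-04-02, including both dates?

Occurrences land 6·i days after 2055-11-12 for i = 0, 1, 2, …
2055-12-11 is 29 days after the start; 29 ÷ 6 = 4 remainder 5; since the remainder is 5, round up to i = 5. First occurrence in the window: #6 on 2055-12-12 (5×6 = 30 days in).
2056-04-02 is 142 days after the start; 142 ÷ 6 = 23 remainder 4. Last occurrence in the window: #24 on 2056-03-29.
Occurrences #6 through #24: 19 in total.

19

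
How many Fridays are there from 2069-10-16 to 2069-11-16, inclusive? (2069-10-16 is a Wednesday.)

5

2069-10-16 is a Wednesday; the first Friday on or after it is 2069-10-18 (2 days later).
From 2069-10-18 to 2069-11-16: 13 + 16 = 29 days (rest of October, November).
29 ÷ 7 = 4 full weeks with remainder 1, so 4 more Fridays after the first → 5.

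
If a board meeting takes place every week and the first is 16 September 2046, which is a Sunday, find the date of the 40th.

The 40th occurrence is 39 intervals after the first: 39 × 7 = 273 days after 16 September 2046.
September has 30 days — 14 days to the end of September leaves 259.
October has 31 days (228 left).
November has 30 days (198 left).
December has 31 days (167 left).
January has 31 days (136 left).
February has 28 days (108 left).
March has 31 days (77 left).
April has 30 days (47 left).
May has 31 days (16 left).
16 days into June → 16 June 2047.

16 June 2047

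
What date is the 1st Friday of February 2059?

February 2059 begins on a Saturday, so the first Friday is February 7 (6 days later).

2059-02-07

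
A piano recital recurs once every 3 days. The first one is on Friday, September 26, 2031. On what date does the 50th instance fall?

February 20, 2032

The 50th occurrence is 49 intervals after the first: 49 × 3 = 147 days after September 26, 2031.
September has 30 days — 4 days to the end of September leaves 143.
October has 31 days (112 left).
November has 30 days (82 left).
December has 31 days (51 left).
January has 31 days (20 left).
20 days into February → February 20, 2032.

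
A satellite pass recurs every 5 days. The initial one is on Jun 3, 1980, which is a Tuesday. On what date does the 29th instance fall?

Oct 21, 1980

The 29th occurrence is 28 intervals after the first: 28 × 5 = 140 days after Jun 3, 1980.
Jun has 30 days — 27 days to the end of Jun leaves 113.
Jul has 31 days (82 left).
Aug has 31 days (51 left).
Sep has 30 days (21 left).
21 days into Oct → Oct 21, 1980.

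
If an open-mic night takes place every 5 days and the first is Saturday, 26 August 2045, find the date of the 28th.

8 January 2046

The 28th occurrence is 27 intervals after the first: 27 × 5 = 135 days after 26 August 2045.
August has 31 days — 5 days to the end of August leaves 130.
September has 30 days (100 left).
October has 31 days (69 left).
November has 30 days (39 left).
December has 31 days (8 left).
8 days into January → 8 January 2046.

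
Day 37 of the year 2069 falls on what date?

January has 31 days (37 − 31 = 6 remain).
6 into February → February 6.

February 6, 2069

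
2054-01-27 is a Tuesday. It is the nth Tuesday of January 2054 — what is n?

4th

Day 27 falls in week ⌈27/7⌉ of the month.
Days 1–7 hold the 1st Tuesday, 8–14 the 2nd, 15–21 the 3rd, 22–28 the 4th, 29–31 the 5th.
27 is in the range for the 4th.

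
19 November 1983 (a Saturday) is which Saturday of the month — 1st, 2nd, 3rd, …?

3rd

Day 19 falls in week ⌈19/7⌉ of the month.
Days 1–7 hold the 1st Saturday, 8–14 the 2nd, 15–21 the 3rd, 22–28 the 4th, 29–31 the 5th.
19 is in the range for the 3rd.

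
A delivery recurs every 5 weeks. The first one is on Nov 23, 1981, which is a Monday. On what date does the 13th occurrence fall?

Jan 17, 1983

The 13th occurrence is 12 intervals after the first: 12 × 35 = 420 days after Nov 23, 1981.
Nov has 30 days — 7 days to the end of Nov leaves 413.
From end of Nov to end of 1981 is 31 days (382 left).
1982 has 365 days (17 left).
17 days into Jan → Jan 17, 1983.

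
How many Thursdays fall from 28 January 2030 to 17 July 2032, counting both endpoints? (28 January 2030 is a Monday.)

129

28 January 2030 is a Monday; the first Thursday on or after it is 31 January 2030 (3 days later).
From 31 January 2030 to 17 July 2032: 334 + 365 + 199 = 898 days (rest of 2030, 2031, to 17 July 2032 in 2032).
898 ÷ 7 = 128 full weeks with remainder 2, so 128 more Thursdays after the first → 129.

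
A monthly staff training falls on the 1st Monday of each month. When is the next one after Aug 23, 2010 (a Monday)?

Sep 6, 2010

Aug 2010 starts on a Sunday, so its 1st Monday is Aug 2, 2010 (1 day in).
That is not after Aug 23, 2010, so look at Sep 2010.
Sep 2010 starts on a Wednesday, so its 1st Monday is Sep 6, 2010 (5 days in).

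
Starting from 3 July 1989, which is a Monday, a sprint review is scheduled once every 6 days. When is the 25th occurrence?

24 November 1989

The 25th occurrence is 24 intervals after the first: 24 × 6 = 144 days after 3 July 1989.
July has 31 days — 28 days to the end of July leaves 116.
August has 31 days (85 left).
September has 30 days (55 left).
October has 31 days (24 left).
24 days into November → 24 November 1989.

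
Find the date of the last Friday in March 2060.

March 2060 begins on a Monday, so the first Friday is March 5 (4 days later).
March 2060 has 31 days. Adding weeks: 5, 12, 19, 26 — the last one ≤ 31 is the 26th.

2060-03-26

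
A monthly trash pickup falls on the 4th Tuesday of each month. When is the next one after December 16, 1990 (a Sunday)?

December 25, 1990

December 1990 starts on a Saturday; its first Tuesday is the 4th, so the 4th Tuesday is the 25th — December 25, 1990.
December 25, 1990 is after December 16, 1990, so that is the next one.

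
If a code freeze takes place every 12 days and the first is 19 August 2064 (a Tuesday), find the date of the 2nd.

31 August 2064

The 2nd occurrence is 1 interval after the first: 1 × 12 = 12 days after 19 August 2064.
12 days later is 31 August 2064.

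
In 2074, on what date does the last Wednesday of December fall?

December 2074 begins on a Saturday, so the first Wednesday is December 5 (4 days later).
December 2074 has 31 days. Adding weeks: 5, 12, 19, 26 — the last one ≤ 31 is the 26th.

26 December 2074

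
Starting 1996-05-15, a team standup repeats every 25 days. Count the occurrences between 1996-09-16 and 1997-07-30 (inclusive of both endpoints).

Occurrences land 25·i days after 1996-05-15 for i = 0, 1, 2, …
1996-09-16 is 124 days after the start; 124 ÷ 25 = 4 remainder 24; since the remainder is 24, round up to i = 5. First occurrence in the window: #6 on 1996-09-17 (5×25 = 125 days in).
1997-07-30 is 441 days after the start; 441 ÷ 25 = 17 remainder 16. Last occurrence in the window: #18 on 1997-07-14.
Occurrences #6 through #18: 13 in total.

13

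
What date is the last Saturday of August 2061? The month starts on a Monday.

August 2061 begins on a Monday, so the first Saturday is August 6 (5 days later).
August 2061 has 31 days. Adding weeks: 6, 13, 20, 27 — the last one ≤ 31 is the 27th.

August 27, 2061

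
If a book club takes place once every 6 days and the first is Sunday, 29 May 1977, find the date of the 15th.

21 August 1977

The 15th occurrence is 14 intervals after the first: 14 × 6 = 84 days after 29 May 1977.
May has 31 days — 2 days to the end of May leaves 82.
June has 30 days (52 left).
July has 31 days (21 left).
21 days into August → 21 August 1977.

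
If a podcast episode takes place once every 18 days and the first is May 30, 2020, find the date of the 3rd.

The 3rd occurrence is 2 intervals after the first: 2 × 18 = 36 days after May 30, 2020.
May has 31 days — 1 day to the end of May leaves 35.
June has 30 days (5 left).
5 days into July → July 5, 2020.

July 5, 2020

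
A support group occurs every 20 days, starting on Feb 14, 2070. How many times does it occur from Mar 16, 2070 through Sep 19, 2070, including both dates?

9

Occurrences land 20·i days after Feb 14, 2070 for i = 0, 1, 2, …
Mar 16, 2070 is 30 days after the start; 30 ÷ 20 = 1 remainder 10; since the remainder is 10, round up to i = 2. First occurrence in the window: #3 on Mar 26, 2070 (2×20 = 40 days in).
Sep 19, 2070 is 217 days after the start; 217 ÷ 20 = 10 remainder 17. Last occurrence in the window: #11 on Sep 2, 2070.
Occurrences #3 through #11: 9 in total.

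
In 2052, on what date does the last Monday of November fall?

November 2052 begins on a Friday, so the first Monday is November 4 (3 days later).
November 2052 has 30 days. Adding weeks: 4, 11, 18, 25 — the last one ≤ 30 is the 25th.

2052-11-25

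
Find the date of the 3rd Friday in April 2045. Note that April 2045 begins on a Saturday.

21 April 2045

April 2045 begins on a Saturday, so the first Friday is April 7 (6 days later).
The 3rd Friday is 2 weeks later: 7 + 14 = 21.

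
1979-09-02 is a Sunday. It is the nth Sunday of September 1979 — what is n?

Day 2 falls in week ⌈2/7⌉ of the month.
Days 1–7 hold the 1st Sunday, 8–14 the 2nd, 15–21 the 3rd, 22–28 the 4th, 29–31 the 5th.
2 is in the range for the 1st.

1st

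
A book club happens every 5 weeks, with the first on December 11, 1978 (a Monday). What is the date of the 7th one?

The 7th occurrence is 6 intervals after the first: 6 × 35 = 210 days after December 11, 1978.
December has 31 days — 20 days to the end of December leaves 190.
January has 31 days (159 left).
February has 28 days (131 left).
March has 31 days (100 left).
April has 30 days (70 left).
May has 31 days (39 left).
June has 30 days (9 left).
9 days into July → July 9, 1979.

July 9, 1979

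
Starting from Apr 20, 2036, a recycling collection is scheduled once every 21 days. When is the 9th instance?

The 9th occurrence is 8 intervals after the first: 8 × 21 = 168 days after Apr 20, 2036.
Apr has 30 days — 10 days to the end of Apr leaves 158.
May has 31 days (127 left).
Jun has 30 days (97 left).
Jul has 31 days (66 left).
Aug has 31 days (35 left).
Sep has 30 days (5 left).
5 days into Oct → Oct 5, 2036.

Oct 5, 2036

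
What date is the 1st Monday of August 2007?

August 2007 begins on a Wednesday, so the first Monday is August 6 (5 days later).

2007-08-06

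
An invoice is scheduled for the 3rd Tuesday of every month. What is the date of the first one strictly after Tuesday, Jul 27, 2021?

Jul 2021 starts on a Thursday; its first Tuesday is the 6th, so the 3rd Tuesday is the 20th — Jul 20, 2021.
That is not after Jul 27, 2021, so look at Aug 2021.
Aug 2021 starts on a Sunday; its first Tuesday is the 3rd, so the 3rd Tuesday is the 17th — Aug 17, 2021.

Aug 17, 2021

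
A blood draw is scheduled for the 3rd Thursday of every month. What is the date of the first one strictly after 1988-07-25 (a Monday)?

July 1988 starts on a Friday; its first Thursday is the 7th, so the 3rd Thursday is the 21st — 1988-07-21.
That is not after 1988-07-25, so look at August 1988.
August 1988 starts on a Monday; its first Thursday is the 4th, so the 3rd Thursday is the 18th — 1988-08-18.

1988-08-18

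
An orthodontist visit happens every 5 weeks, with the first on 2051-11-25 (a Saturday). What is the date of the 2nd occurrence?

2051-12-30

The 2nd occurrence is 1 interval after the first: 1 × 35 = 35 days after 2051-11-25.
November has 30 days — 5 days to the end of November leaves 30.
30 days into December → 2051-12-30.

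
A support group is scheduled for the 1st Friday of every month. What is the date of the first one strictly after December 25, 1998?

December 1998 starts on a Tuesday, so its 1st Friday is December 4, 1998 (3 days in).
That is not after December 25, 1998, so look at January 1999.
January 1999 starts on a Friday, so its 1st Friday is January 1, 1999.

January 1, 1999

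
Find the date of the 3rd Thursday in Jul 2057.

Jul 19, 2057

The first Thursday of Jul 2057 is Jul 5.
The 3rd Thursday is 2 weeks later: 5 + 14 = 19.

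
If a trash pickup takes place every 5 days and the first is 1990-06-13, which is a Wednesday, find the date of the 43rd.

1991-01-09

The 43rd occurrence is 42 intervals after the first: 42 × 5 = 210 days after 1990-06-13.
June has 30 days — 17 days to the end of June leaves 193.
July has 31 days (162 left).
August has 31 days (131 left).
September has 30 days (101 left).
October has 31 days (70 left).
November has 30 days (40 left).
December has 31 days (9 left).
9 days into January → 1991-01-09.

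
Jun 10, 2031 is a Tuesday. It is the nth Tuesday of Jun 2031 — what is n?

Day 10 falls in week ⌈10/7⌉ of the month.
Days 1–7 hold the 1st Tuesday, 8–14 the 2nd, 15–21 the 3rd, 22–28 the 4th, 29–31 the 5th.
10 is in the range for the 2nd.

2nd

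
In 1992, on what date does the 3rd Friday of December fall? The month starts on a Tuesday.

December 1992 begins on a Tuesday, so the first Friday is December 4 (3 days later).
The 3rd Friday is 2 weeks later: 4 + 14 = 18.

December 18, 1992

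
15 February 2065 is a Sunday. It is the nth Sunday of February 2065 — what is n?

Day 15 falls in week ⌈15/7⌉ of the month.
Days 1–7 hold the 1st Sunday, 8–14 the 2nd, 15–21 the 3rd, 22–28 the 4th, 29–31 the 5th.
15 is in the range for the 3rd.

3rd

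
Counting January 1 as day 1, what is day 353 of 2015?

January has 31 days (353 − 31 = 322 remain).
February has 28 days (322 − 28 = 294 remain).
March has 31 days (294 − 31 = 263 remain).
April has 30 days (263 − 30 = 233 remain).
May has 31 days (233 − 31 = 202 remain).
June has 30 days (202 − 30 = 172 remain).
July has 31 days (172 − 31 = 141 remain).
August has 31 days (141 − 31 = 110 remain).
September has 30 days (110 − 30 = 80 remain).
October has 31 days (80 − 31 = 49 remain).
November has 30 days (49 − 30 = 19 remain).
19 into December → December 19.

December 19, 2015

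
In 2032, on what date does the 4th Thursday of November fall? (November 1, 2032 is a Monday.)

25 November 2032

November 2032 begins on a Monday, so the first Thursday is November 4 (3 days later).
The 4th Thursday is 3 weeks later: 4 + 21 = 25.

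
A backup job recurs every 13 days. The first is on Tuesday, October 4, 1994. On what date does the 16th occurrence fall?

April 17, 1995

The 16th occurrence is 15 intervals after the first: 15 × 13 = 195 days after October 4, 1994.
October has 31 days — 27 days to the end of October leaves 168.
November has 30 days (138 left).
December has 31 days (107 left).
January has 31 days (76 left).
February has 28 days (48 left).
March has 31 days (17 left).
17 days into April → April 17, 1995.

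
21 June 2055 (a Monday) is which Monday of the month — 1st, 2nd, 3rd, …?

Day 21 falls in week ⌈21/7⌉ of the month.
Days 1–7 hold the 1st Monday, 8–14 the 2nd, 15–21 the 3rd, 22–28 the 4th, 29–31 the 5th.
21 is in the range for the 3rd.

3rd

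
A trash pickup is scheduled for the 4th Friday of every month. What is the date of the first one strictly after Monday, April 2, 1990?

April 1990 starts on a Sunday; its first Friday is the 6th, so the 4th Friday is the 27th — April 27, 1990.
April 27, 1990 is after April 2, 1990, so that is the next one.

April 27, 1990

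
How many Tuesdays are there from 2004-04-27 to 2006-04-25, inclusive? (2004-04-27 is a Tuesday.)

105

2004-04-27 is a Tuesday; the first Tuesday on or after it is 2004-04-27.
From 2004-04-27 to 2006-04-25: 248 + 365 + 115 = 728 days (rest of 2004, 2005, to 2006-04-25 in 2006).
728 ÷ 7 = 104 full weeks with remainder 0, so 104 more Tuesdays after the first → 105.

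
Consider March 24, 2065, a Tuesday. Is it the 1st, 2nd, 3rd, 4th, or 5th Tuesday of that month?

4th

Day 24 falls in week ⌈24/7⌉ of the month.
Days 1–7 hold the 1st Tuesday, 8–14 the 2nd, 15–21 the 3rd, 22–28 the 4th, 29–31 the 5th.
24 is in the range for the 4th.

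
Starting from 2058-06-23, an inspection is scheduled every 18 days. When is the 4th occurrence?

The 4th occurrence is 3 intervals after the first: 3 × 18 = 54 days after 2058-06-23.
June has 30 days — 7 days to the end of June leaves 47.
July has 31 days (16 left).
16 days into August → 2058-08-16.

2058-08-16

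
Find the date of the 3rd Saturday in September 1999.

September 1999 begins on a Wednesday, so the first Saturday is September 4 (3 days later).
The 3rd Saturday is 2 weeks later: 4 + 14 = 18.

18 September 1999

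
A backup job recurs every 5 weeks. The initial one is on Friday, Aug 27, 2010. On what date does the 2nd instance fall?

The 2nd occurrence is 1 interval after the first: 1 × 35 = 35 days after Aug 27, 2010.
Aug has 31 days — 4 days to the end of Aug leaves 31.
Sep has 30 days (1 left).
1 day into Oct → Oct 1, 2010.

Oct 1, 2010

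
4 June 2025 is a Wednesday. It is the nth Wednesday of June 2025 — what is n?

Day 4 falls in week ⌈4/7⌉ of the month.
Days 1–7 hold the 1st Wednesday, 8–14 the 2nd, 15–21 the 3rd, 22–28 the 4th, 29–31 the 5th.
4 is in the range for the 1st.

1st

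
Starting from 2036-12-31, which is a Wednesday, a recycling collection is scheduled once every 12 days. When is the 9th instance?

2037-04-06

The 9th occurrence is 8 intervals after the first: 8 × 12 = 96 days after 2036-12-31.
December has 31 days — 0 days to the end of December leaves 96.
January has 31 days (65 left).
February has 28 days (37 left).
March has 31 days (6 left).
6 days into April → 2037-04-06.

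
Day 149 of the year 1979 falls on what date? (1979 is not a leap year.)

Jan has 31 days (149 − 31 = 118 remain).
Feb has 28 days (118 − 28 = 90 remain).
Mar has 31 days (90 − 31 = 59 remain).
Apr has 30 days (59 − 30 = 29 remain).
29 into May → May 29.

May 29, 1979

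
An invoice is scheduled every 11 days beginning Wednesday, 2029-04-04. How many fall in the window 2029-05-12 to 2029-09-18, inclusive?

12

Occurrences land 11·i days after 2029-04-04 for i = 0, 1, 2, …
2029-05-12 is 38 days after the start; 38 ÷ 11 = 3 remainder 5; since the remainder is 5, round up to i = 4. First occurrence in the window: #5 on 2029-05-18 (4×11 = 44 days in).
2029-09-18 is 167 days after the start; 167 ÷ 11 = 15 remainder 2. Last occurrence in the window: #16 on 2029-09-16.
Occurrences #5 through #16: 12 in total.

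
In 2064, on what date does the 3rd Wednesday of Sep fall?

Sep 17, 2064

Sep 2064 begins on a Monday, so the first Wednesday is Sep 3 (2 days later).
The 3rd Wednesday is 2 weeks later: 3 + 14 = 17.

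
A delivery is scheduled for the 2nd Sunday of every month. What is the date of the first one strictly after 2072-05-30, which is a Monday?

May 2072 starts on a Sunday; its first Sunday is the 1st, so the 2nd Sunday is the 8th — 2072-05-08.
That is not after 2072-05-30, so look at June 2072.
June 2072 starts on a Wednesday; its first Sunday is the 5th, so the 2nd Sunday is the 12th — 2072-06-12.

2072-06-12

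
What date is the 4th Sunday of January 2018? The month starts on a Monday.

January 2018 begins on a Monday, so the first Sunday is January 7 (6 days later).
The 4th Sunday is 3 weeks later: 7 + 21 = 28.

28 January 2018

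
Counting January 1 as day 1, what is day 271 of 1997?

Jan has 31 days (271 − 31 = 240 remain).
Feb has 28 days (240 − 28 = 212 remain).
Mar has 31 days (212 − 31 = 181 remain).
Apr has 30 days (181 − 30 = 151 remain).
May has 31 days (151 − 31 = 120 remain).
Jun has 30 days (120 − 30 = 90 remain).
Jul has 31 days (90 − 31 = 59 remain).
Aug has 31 days (59 − 31 = 28 remain).
28 into Sep → Sep 28.

Sep 28, 1997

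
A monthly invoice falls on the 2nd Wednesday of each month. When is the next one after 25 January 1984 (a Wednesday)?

8 February 1984

January 1984 starts on a Sunday; its first Wednesday is the 4th, so the 2nd Wednesday is the 11th — 11 January 1984.
That is not after 25 January 1984, so look at February 1984.
February 1984 starts on a Wednesday; its first Wednesday is the 1st, so the 2nd Wednesday is the 8th — 8 February 1984.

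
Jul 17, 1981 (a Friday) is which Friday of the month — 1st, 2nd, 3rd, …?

Day 17 falls in week ⌈17/7⌉ of the month.
Days 1–7 hold the 1st Friday, 8–14 the 2nd, 15–21 the 3rd, 22–28 the 4th, 29–31 the 5th.
17 is in the range for the 3rd.

3rd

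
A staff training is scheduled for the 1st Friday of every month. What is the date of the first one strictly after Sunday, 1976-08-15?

1976-09-03

August 1976 starts on a Sunday, so its 1st Friday is 1976-08-06 (5 days in).
That is not after 1976-08-15, so look at September 1976.
September 1976 starts on a Wednesday, so its 1st Friday is 1976-09-03 (2 days in).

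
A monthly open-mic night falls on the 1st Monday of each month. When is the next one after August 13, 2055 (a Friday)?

September 6, 2055

August 2055 starts on a Sunday, so its 1st Monday is August 2, 2055 (1 day in).
That is not after August 13, 2055, so look at September 2055.
September 2055 starts on a Wednesday, so its 1st Monday is September 6, 2055 (5 days in).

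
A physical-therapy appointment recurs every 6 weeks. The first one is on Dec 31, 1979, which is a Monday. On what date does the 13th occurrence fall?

May 18, 1981

The 13th occurrence is 12 intervals after the first: 12 × 42 = 504 days after Dec 31, 1979.
Dec has 31 days — 0 days to the end of Dec leaves 504.
1980 has 366 days (138 left).
Jan has 31 days (107 left).
Feb has 28 days (79 left).
Mar has 31 days (48 left).
Apr has 30 days (18 left).
18 days into May → May 18, 1981.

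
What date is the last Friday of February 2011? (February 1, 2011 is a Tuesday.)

25 February 2011

February 2011 begins on a Tuesday, so the first Friday is February 4 (3 days later).
February 2011 has 28 days. Adding weeks: 4, 11, 18, 25 — the last one ≤ 28 is the 25th.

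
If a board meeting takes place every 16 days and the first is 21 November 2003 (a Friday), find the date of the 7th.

The 7th occurrence is 6 intervals after the first: 6 × 16 = 96 days after 21 November 2003.
November has 30 days — 9 days to the end of November leaves 87.
December has 31 days (56 left).
January has 31 days (25 left).
25 days into February → 25 February 2004.

25 February 2004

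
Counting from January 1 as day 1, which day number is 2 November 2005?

306

Days in months before November: 31 + 28 + 31 + 30 + 31 + 30 + 31 + 31 + 30 + 31 = 304.
Plus 2 days into November → day 306.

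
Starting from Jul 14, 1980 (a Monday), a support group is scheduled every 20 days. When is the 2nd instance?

The 2nd occurrence is 1 interval after the first: 1 × 20 = 20 days after Jul 14, 1980.
Jul has 31 days — 17 days to the end of Jul leaves 3.
3 days into Aug → Aug 3, 1980.

Aug 3, 1980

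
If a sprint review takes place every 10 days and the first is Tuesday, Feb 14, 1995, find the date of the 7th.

The 7th occurrence is 6 intervals after the first: 6 × 10 = 60 days after Feb 14, 1995.
Feb has 28 days — 14 days to the end of Feb leaves 46.
Mar has 31 days (15 left).
15 days into Apr → Apr 15, 1995.

Apr 15, 1995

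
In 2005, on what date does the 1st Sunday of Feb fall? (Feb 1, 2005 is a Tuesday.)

Feb 2005 begins on a Tuesday, so the first Sunday is Feb 6 (5 days later).

Feb 6, 2005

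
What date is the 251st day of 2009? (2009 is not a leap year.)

8 September 2009

January has 31 days (251 − 31 = 220 remain).
February has 28 days (220 − 28 = 192 remain).
March has 31 days (192 − 31 = 161 remain).
April has 30 days (161 − 30 = 131 remain).
May has 31 days (131 − 31 = 100 remain).
June has 30 days (100 − 30 = 70 remain).
July has 31 days (70 − 31 = 39 remain).
August has 31 days (39 − 31 = 8 remain).
8 into September → September 8.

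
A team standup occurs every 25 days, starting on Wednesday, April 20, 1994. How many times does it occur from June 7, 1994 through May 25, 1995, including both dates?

15

Occurrences land 25·i days after April 20, 1994 for i = 0, 1, 2, …
June 7, 1994 is 48 days after the start; 48 ÷ 25 = 1 remainder 23; since the remainder is 23, round up to i = 2. First occurrence in the window: #3 on June 9, 1994 (2×25 = 50 days in).
May 25, 1995 is 400 days after the start; 400 ÷ 25 = 16 remainder 0. Last occurrence in the window: #17 on May 25, 1995.
Occurrences #3 through #17: 15 in total.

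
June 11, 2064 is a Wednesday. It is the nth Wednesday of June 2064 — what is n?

2nd

Day 11 falls in week ⌈11/7⌉ of the month.
Days 1–7 hold the 1st Wednesday, 8–14 the 2nd, 15–21 the 3rd, 22–28 the 4th, 29–31 the 5th.
11 is in the range for the 2nd.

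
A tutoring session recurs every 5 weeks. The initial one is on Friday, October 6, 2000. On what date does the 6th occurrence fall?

The 6th occurrence is 5 intervals after the first: 5 × 35 = 175 days after October 6, 2000.
October has 31 days — 25 days to the end of October leaves 150.
November has 30 days (120 left).
December has 31 days (89 left).
January has 31 days (58 left).
February has 28 days (30 left).
30 days into March → March 30, 2001.

March 30, 2001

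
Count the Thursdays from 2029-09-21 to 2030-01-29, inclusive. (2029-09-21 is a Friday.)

2029-09-21 is a Friday; the first Thursday on or after it is 2029-09-27 (6 days later).
From 2029-09-27 to 2030-01-29: 3 + 31 + 30 + 31 + 29 = 124 days (rest of September, October, November, December, January).
124 ÷ 7 = 17 full weeks with remainder 5, so 17 more Thursdays after the first → 18.

18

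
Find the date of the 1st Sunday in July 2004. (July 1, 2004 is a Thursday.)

July 2004 begins on a Thursday, so the first Sunday is July 4 (3 days later).

4 July 2004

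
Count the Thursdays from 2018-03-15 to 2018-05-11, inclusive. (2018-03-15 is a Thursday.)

2018-03-15 is a Thursday; the first Thursday on or after it is 2018-03-15.
From 2018-03-15 to 2018-05-11: 16 + 30 + 11 = 57 days (rest of March, April, May).
57 ÷ 7 = 8 full weeks with remainder 1, so 8 more Thursdays after the first → 9.

9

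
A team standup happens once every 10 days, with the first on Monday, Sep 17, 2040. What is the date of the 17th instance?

The 17th occurrence is 16 intervals after the first: 16 × 10 = 160 days after Sep 17, 2040.
Sep has 30 days — 13 days to the end of Sep leaves 147.
Oct has 31 days (116 left).
Nov has 30 days (86 left).
Dec has 31 days (55 left).
Jan has 31 days (24 left).
24 days into Feb → Feb 24, 2041.

Feb 24, 2041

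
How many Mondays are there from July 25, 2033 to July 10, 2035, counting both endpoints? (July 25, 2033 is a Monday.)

103

July 25, 2033 is a Monday; the first Monday on or after it is July 25, 2033.
From July 25, 2033 to July 10, 2035: 159 + 365 + 191 = 715 days (rest of 2033, 2034, to July 10, 2035 in 2035).
715 ÷ 7 = 102 full weeks with remainder 1, so 102 more Mondays after the first → 103.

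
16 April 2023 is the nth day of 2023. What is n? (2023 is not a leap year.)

Days in months before April: 31 + 28 + 31 = 90.
Plus 16 days into April → day 106.

106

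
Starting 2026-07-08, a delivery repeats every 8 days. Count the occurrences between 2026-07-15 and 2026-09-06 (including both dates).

Occurrences land 8·i days after 2026-07-08 for i = 0, 1, 2, …
2026-07-15 is 7 days after the start; 7 ÷ 8 = 0 remainder 7; since the remainder is 7, round up to i = 1. First occurrence in the window: #2 on 2026-07-16 (1×8 = 8 days in).
2026-09-06 is 60 days after the start; 60 ÷ 8 = 7 remainder 4. Last occurrence in the window: #8 on 2026-09-02.
Occurrences #2 through #8: 7 in total.

7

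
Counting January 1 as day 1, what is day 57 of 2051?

January has 31 days (57 − 31 = 26 remain).
26 into February → February 26.

February 26, 2051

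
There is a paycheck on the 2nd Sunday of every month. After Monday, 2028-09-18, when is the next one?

2028-10-08

September 2028 starts on a Friday; its first Sunday is the 3rd, so the 2nd Sunday is the 10th — 2028-09-10.
That is not after 2028-09-18, so look at October 2028.
October 2028 starts on a Sunday; its first Sunday is the 1st, so the 2nd Sunday is the 8th — 2028-10-08.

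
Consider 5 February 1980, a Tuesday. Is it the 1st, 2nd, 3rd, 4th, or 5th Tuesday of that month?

1st

Day 5 falls in week ⌈5/7⌉ of the month.
Days 1–7 hold the 1st Tuesday, 8–14 the 2nd, 15–21 the 3rd, 22–28 the 4th, 29–31 the 5th.
5 is in the range for the 1st.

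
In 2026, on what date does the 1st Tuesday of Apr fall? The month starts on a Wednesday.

Apr 2026 begins on a Wednesday, so the first Tuesday is Apr 7 (6 days later).

Apr 7, 2026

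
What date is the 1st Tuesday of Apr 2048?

Apr 2048 begins on a Wednesday, so the first Tuesday is Apr 7 (6 days later).

Apr 7, 2048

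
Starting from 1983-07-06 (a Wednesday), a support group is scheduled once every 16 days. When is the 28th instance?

The 28th occurrence is 27 intervals after the first: 27 × 16 = 432 days after 1983-07-06.
July has 31 days — 25 days to the end of July leaves 407.
From end of July to end of 1983 is 153 days (254 left).
January has 31 days (223 left).
February has 29 days (194 left).
March has 31 days (163 left).
April has 30 days (133 left).
May has 31 days (102 left).
June has 30 days (72 left).
July has 31 days (41 left).
August has 31 days (10 left).
10 days into September → 1984-09-10.

1984-09-10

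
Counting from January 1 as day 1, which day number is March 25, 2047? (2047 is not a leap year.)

84

Days in months before March: 31 + 28 = 59.
Plus 25 days into March → day 84.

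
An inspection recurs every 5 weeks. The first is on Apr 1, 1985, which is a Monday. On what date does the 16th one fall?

Sep 8, 1986

The 16th occurrence is 15 intervals after the first: 15 × 35 = 525 days after Apr 1, 1985.
Apr has 30 days — 29 days to the end of Apr leaves 496.
From end of Apr to end of 1985 is 245 days (251 left).
Jan has 31 days (220 left).
Feb has 28 days (192 left).
Mar has 31 days (161 left).
Apr has 30 days (131 left).
May has 31 days (100 left).
Jun has 30 days (70 left).
Jul has 31 days (39 left).
Aug has 31 days (8 left).
8 days into Sep → Sep 8, 1986.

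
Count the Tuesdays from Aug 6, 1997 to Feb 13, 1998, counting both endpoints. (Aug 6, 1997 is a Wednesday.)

27

Aug 6, 1997 is a Wednesday; the first Tuesday on or after it is Aug 12, 1997 (6 days later).
From Aug 12, 1997 to Feb 13, 1998: 19 + 30 + 31 + 30 + 31 + 31 + 13 = 185 days (rest of Aug, Sep, Oct, Nov, Dec, Jan, Feb).
185 ÷ 7 = 26 full weeks with remainder 3, so 26 more Tuesdays after the first → 27.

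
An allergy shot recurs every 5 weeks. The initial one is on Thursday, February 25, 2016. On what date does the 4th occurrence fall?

June 9, 2016

The 4th occurrence is 3 intervals after the first: 3 × 35 = 105 days after February 25, 2016.
February has 29 days — 4 days to the end of February leaves 101.
March has 31 days (70 left).
April has 30 days (40 left).
May has 31 days (9 left).
9 days into June → June 9, 2016.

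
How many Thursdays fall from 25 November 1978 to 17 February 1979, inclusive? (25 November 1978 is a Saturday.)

12

25 November 1978 is a Saturday; the first Thursday on or after it is 30 November 1978 (5 days later).
From 30 November 1978 to 17 February 1979: 0 + 31 + 31 + 17 = 79 days (rest of November, December, January, February).
79 ÷ 7 = 11 full weeks with remainder 2, so 11 more Thursdays after the first → 12.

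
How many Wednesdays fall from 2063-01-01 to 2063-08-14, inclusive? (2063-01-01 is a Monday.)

2063-01-01 is a Monday; the first Wednesday on or after it is 2063-01-03 (2 days later).
From 2063-01-03 to 2063-08-14: 28 + 28 + 31 + 30 + 31 + 30 + 31 + 14 = 223 days (rest of January, February, March, April, May, June, July, August).
223 ÷ 7 = 31 full weeks with remainder 6, so 31 more Wednesdays after the first → 32.

32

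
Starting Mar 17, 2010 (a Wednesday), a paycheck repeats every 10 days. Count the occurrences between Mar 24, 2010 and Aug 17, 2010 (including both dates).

Occurrences land 10·i days after Mar 17, 2010 for i = 0, 1, 2, …
Mar 24, 2010 is 7 days after the start; 7 ÷ 10 = 0 remainder 7; since the remainder is 7, round up to i = 1. First occurrence in the window: #2 on Mar 27, 2010 (1×10 = 10 days in).
Aug 17, 2010 is 153 days after the start; 153 ÷ 10 = 15 remainder 3. Last occurrence in the window: #16 on Aug 14, 2010.
Occurrences #2 through #16: 15 in total.

15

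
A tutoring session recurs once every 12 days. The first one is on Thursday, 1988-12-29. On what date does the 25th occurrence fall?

The 25th occurrence is 24 intervals after the first: 24 × 12 = 288 days after 1988-12-29.
December has 31 days — 2 days to the end of December leaves 286.
January has 31 days (255 left).
February has 28 days (227 left).
March has 31 days (196 left).
April has 30 days (166 left).
May has 31 days (135 left).
June has 30 days (105 left).
July has 31 days (74 left).
August has 31 days (43 left).
September has 30 days (13 left).
13 days into October → 1989-10-13.

1989-10-13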